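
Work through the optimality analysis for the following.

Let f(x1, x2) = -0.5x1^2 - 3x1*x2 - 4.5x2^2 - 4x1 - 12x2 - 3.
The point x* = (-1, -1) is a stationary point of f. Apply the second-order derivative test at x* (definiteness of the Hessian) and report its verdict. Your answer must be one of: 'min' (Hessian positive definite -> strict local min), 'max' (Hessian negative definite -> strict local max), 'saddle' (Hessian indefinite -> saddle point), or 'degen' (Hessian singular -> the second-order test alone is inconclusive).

Compute the Hessian H = grad^2 f:
  H = [[-1, -3], [-3, -9]]
Verify stationarity: grad f(x*) = H x* + g = (0, 0).
Eigenvalues of H: -10, 0.
H has a zero eigenvalue (singular; negative semidefinite but not definite), so H is neither positive definite, negative definite, nor indefinite. The second-order test alone is inconclusive -> degen.
(Indeed, f is constant along the null direction of H through x*, so x* is not a strict local extremum.)

degen


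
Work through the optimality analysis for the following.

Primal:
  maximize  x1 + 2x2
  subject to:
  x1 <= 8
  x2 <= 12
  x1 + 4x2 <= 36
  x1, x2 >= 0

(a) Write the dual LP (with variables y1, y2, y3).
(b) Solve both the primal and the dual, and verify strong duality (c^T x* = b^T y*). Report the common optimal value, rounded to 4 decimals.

The standard primal-dual pair for 'max c^T x s.t. A x <= b, x >= 0' is:
  Dual:  min b^T y  s.t.  A^T y >= c,  y >= 0.

So the dual LP is:
  minimize  8y1 + 12y2 + 36y3
  subject to:
    y1 + y3 >= 1
    y2 + 4y3 >= 2
    y1, y2, y3 >= 0

Solving the primal: x* = (8, 7).
  primal value c^T x* = 22.
Solving the dual: y* = (0.5, 0, 0.5).
  dual value b^T y* = 22.
Strong duality: c^T x* = b^T y*. Confirmed.

22


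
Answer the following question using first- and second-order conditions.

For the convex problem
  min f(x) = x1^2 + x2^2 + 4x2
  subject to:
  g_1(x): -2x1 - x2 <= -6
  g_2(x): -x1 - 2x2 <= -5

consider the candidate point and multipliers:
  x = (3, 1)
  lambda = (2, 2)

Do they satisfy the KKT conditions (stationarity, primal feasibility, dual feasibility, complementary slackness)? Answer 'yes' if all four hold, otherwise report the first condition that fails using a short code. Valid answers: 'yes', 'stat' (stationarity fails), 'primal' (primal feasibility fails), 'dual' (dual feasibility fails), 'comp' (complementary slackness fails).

Gradient of f: grad f(x) = Q x + c = (6, 6)
Constraint values g_i(x) = a_i^T x - b_i:
  g_1((3, 1)) = -1
  g_2((3, 1)) = 0
Stationarity residual: grad f(x) + sum_i lambda_i a_i = (0, 0)
  -> stationarity OK
Primal feasibility (all g_i <= 0): OK
Dual feasibility (all lambda_i >= 0): OK
Complementary slackness (lambda_i * g_i(x) = 0 for all i): FAILS

Verdict: the first failing condition is complementary_slackness -> comp.

comp


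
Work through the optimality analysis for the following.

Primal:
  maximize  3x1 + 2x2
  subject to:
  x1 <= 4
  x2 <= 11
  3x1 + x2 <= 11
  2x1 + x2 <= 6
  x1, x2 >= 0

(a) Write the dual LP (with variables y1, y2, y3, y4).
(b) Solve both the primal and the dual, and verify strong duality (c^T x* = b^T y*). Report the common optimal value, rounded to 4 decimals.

The standard primal-dual pair for 'max c^T x s.t. A x <= b, x >= 0' is:
  Dual:  min b^T y  s.t.  A^T y >= c,  y >= 0.

So the dual LP is:
  minimize  4y1 + 11y2 + 11y3 + 6y4
  subject to:
    y1 + 3y3 + 2y4 >= 3
    y2 + y3 + y4 >= 2
    y1, y2, y3, y4 >= 0

Solving the primal: x* = (0, 6).
  primal value c^T x* = 12.
Solving the dual: y* = (0, 0, 0, 2).
  dual value b^T y* = 12.
Strong duality: c^T x* = b^T y*. Confirmed.

12


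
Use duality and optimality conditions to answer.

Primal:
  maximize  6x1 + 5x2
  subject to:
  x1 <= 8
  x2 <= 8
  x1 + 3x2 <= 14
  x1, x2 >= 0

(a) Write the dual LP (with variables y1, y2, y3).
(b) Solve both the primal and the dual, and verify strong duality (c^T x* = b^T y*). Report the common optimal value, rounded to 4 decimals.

The standard primal-dual pair for 'max c^T x s.t. A x <= b, x >= 0' is:
  Dual:  min b^T y  s.t.  A^T y >= c,  y >= 0.

So the dual LP is:
  minimize  8y1 + 8y2 + 14y3
  subject to:
    y1 + y3 >= 6
    y2 + 3y3 >= 5
    y1, y2, y3 >= 0

Solving the primal: x* = (8, 2).
  primal value c^T x* = 58.
Solving the dual: y* = (4.3333, 0, 1.6667).
  dual value b^T y* = 58.
Strong duality: c^T x* = b^T y*. Confirmed.

58


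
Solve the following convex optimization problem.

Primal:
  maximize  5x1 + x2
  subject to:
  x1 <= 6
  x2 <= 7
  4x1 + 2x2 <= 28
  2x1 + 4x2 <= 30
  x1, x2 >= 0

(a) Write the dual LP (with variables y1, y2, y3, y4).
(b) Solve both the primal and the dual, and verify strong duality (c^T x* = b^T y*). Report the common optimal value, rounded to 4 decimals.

The standard primal-dual pair for 'max c^T x s.t. A x <= b, x >= 0' is:
  Dual:  min b^T y  s.t.  A^T y >= c,  y >= 0.

So the dual LP is:
  minimize  6y1 + 7y2 + 28y3 + 30y4
  subject to:
    y1 + 4y3 + 2y4 >= 5
    y2 + 2y3 + 4y4 >= 1
    y1, y2, y3, y4 >= 0

Solving the primal: x* = (6, 2).
  primal value c^T x* = 32.
Solving the dual: y* = (3, 0, 0.5, 0).
  dual value b^T y* = 32.
Strong duality: c^T x* = b^T y*. Confirmed.

32


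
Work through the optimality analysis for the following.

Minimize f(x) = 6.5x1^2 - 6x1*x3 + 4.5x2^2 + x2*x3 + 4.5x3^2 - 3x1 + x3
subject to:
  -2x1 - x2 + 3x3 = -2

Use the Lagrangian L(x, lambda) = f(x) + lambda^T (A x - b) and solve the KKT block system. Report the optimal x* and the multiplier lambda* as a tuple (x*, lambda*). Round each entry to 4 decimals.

Form the Lagrangian:
  L(x, lambda) = (1/2) x^T Q x + c^T x + lambda^T (A x - b)
Stationarity (grad_x L = 0): Q x + c + A^T lambda = 0.
Primal feasibility: A x = b.

This gives the KKT block system:
  [ Q   A^T ] [ x     ]   [-c ]
  [ A    0  ] [ lambda ] = [ b ]

Solving the linear system:
  x*      = (0.2442, 0.2035, -0.436)
  lambda* = (1.3953)
  f(x*)   = 0.811

x* = (0.2442, 0.2035, -0.436), lambda* = (1.3953)


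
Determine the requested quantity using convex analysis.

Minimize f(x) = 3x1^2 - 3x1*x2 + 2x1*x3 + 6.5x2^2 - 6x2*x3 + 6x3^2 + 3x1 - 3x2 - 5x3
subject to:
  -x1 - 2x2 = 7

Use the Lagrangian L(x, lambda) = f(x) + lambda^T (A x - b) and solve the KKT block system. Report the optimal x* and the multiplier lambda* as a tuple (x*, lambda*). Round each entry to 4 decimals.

Form the Lagrangian:
  L(x, lambda) = (1/2) x^T Q x + c^T x + lambda^T (A x - b)
Stationarity (grad_x L = 0): Q x + c + A^T lambda = 0.
Primal feasibility: A x = b.

This gives the KKT block system:
  [ Q   A^T ] [ x     ]   [-c ]
  [ A    0  ] [ lambda ] = [ b ]

Solving the linear system:
  x*      = (-3.0574, -1.9713, -0.0594)
  lambda* = (-9.5492)
  f(x*)   = 31.9416

x* = (-3.0574, -1.9713, -0.0594), lambda* = (-9.5492)


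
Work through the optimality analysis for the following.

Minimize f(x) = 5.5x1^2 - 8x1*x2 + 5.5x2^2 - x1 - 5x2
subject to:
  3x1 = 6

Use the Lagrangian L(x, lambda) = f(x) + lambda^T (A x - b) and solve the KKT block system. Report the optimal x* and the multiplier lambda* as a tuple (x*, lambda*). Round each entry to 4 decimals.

Form the Lagrangian:
  L(x, lambda) = (1/2) x^T Q x + c^T x + lambda^T (A x - b)
Stationarity (grad_x L = 0): Q x + c + A^T lambda = 0.
Primal feasibility: A x = b.

This gives the KKT block system:
  [ Q   A^T ] [ x     ]   [-c ]
  [ A    0  ] [ lambda ] = [ b ]

Solving the linear system:
  x*      = (2, 1.9091)
  lambda* = (-1.9091)
  f(x*)   = -0.0455

x* = (2, 1.9091), lambda* = (-1.9091)


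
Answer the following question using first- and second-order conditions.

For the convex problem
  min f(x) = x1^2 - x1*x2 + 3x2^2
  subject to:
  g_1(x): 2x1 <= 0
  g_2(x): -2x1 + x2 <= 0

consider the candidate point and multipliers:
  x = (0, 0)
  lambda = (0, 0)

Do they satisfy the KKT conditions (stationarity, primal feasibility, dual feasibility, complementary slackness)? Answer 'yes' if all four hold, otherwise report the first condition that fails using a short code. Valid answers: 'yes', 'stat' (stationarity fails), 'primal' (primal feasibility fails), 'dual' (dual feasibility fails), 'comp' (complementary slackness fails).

Gradient of f: grad f(x) = Q x + c = (0, 0)
Constraint values g_i(x) = a_i^T x - b_i:
  g_1((0, 0)) = 0
  g_2((0, 0)) = 0
Stationarity residual: grad f(x) + sum_i lambda_i a_i = (0, 0)
  -> stationarity OK
Primal feasibility (all g_i <= 0): OK
Dual feasibility (all lambda_i >= 0): OK
Complementary slackness (lambda_i * g_i(x) = 0 for all i): OK

Verdict: yes, KKT holds.

yes


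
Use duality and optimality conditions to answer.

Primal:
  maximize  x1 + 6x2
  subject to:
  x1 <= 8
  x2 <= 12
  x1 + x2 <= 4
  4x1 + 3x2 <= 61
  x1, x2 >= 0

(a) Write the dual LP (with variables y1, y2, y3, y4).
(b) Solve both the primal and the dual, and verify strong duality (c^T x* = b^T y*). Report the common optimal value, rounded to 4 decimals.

The standard primal-dual pair for 'max c^T x s.t. A x <= b, x >= 0' is:
  Dual:  min b^T y  s.t.  A^T y >= c,  y >= 0.

So the dual LP is:
  minimize  8y1 + 12y2 + 4y3 + 61y4
  subject to:
    y1 + y3 + 4y4 >= 1
    y2 + y3 + 3y4 >= 6
    y1, y2, y3, y4 >= 0

Solving the primal: x* = (0, 4).
  primal value c^T x* = 24.
Solving the dual: y* = (0, 0, 6, 0).
  dual value b^T y* = 24.
Strong duality: c^T x* = b^T y*. Confirmed.

24


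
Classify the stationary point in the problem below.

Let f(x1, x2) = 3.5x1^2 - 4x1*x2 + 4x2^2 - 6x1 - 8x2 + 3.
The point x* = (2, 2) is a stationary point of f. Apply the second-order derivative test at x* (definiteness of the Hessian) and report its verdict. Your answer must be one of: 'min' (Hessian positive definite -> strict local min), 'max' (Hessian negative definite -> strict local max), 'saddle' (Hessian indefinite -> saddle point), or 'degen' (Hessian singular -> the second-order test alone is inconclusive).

Compute the Hessian H = grad^2 f:
  H = [[7, -4], [-4, 8]]
Verify stationarity: grad f(x*) = H x* + g = (0, 0).
Eigenvalues of H: 3.4689, 11.5311.
Both eigenvalues > 0, so H is positive definite -> x* is a strict local min.

min


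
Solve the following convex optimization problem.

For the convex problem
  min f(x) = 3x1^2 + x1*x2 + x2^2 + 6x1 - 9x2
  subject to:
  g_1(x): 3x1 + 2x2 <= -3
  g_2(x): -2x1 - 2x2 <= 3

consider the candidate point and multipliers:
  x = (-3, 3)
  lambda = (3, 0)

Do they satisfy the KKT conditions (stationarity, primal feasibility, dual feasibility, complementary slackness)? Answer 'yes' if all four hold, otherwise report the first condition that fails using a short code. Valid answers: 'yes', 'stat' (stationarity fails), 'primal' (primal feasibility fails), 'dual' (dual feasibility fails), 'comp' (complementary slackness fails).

Gradient of f: grad f(x) = Q x + c = (-9, -6)
Constraint values g_i(x) = a_i^T x - b_i:
  g_1((-3, 3)) = 0
  g_2((-3, 3)) = -3
Stationarity residual: grad f(x) + sum_i lambda_i a_i = (0, 0)
  -> stationarity OK
Primal feasibility (all g_i <= 0): OK
Dual feasibility (all lambda_i >= 0): OK
Complementary slackness (lambda_i * g_i(x) = 0 for all i): OK

Verdict: yes, KKT holds.

yes


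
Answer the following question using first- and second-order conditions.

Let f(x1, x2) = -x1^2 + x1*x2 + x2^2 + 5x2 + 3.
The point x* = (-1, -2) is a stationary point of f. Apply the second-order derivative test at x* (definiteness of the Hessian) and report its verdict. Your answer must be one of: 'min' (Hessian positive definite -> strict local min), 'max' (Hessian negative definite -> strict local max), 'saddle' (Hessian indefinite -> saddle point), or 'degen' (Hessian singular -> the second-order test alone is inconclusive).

Compute the Hessian H = grad^2 f:
  H = [[-2, 1], [1, 2]]
Verify stationarity: grad f(x*) = H x* + g = (0, 0).
Eigenvalues of H: -2.2361, 2.2361.
Eigenvalues have mixed signs, so H is indefinite -> x* is a saddle point.

saddle


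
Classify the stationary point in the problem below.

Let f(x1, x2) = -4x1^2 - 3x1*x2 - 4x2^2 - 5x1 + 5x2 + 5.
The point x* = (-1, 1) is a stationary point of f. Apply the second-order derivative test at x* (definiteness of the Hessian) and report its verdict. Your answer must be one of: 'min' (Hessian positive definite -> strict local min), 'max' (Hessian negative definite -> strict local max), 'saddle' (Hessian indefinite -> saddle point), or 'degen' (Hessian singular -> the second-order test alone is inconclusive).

Compute the Hessian H = grad^2 f:
  H = [[-8, -3], [-3, -8]]
Verify stationarity: grad f(x*) = H x* + g = (0, 0).
Eigenvalues of H: -11, -5.
Both eigenvalues < 0, so H is negative definite -> x* is a strict local max.

max


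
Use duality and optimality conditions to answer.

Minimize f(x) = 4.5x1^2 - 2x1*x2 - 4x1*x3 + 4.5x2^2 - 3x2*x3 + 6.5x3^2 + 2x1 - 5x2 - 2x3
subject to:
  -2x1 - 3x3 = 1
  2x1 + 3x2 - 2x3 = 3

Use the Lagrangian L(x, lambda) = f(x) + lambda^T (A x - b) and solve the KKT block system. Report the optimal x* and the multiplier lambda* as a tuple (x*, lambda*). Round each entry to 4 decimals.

Form the Lagrangian:
  L(x, lambda) = (1/2) x^T Q x + c^T x + lambda^T (A x - b)
Stationarity (grad_x L = 0): Q x + c + A^T lambda = 0.
Primal feasibility: A x = b.

This gives the KKT block system:
  [ Q   A^T ] [ x     ]   [-c ]
  [ A    0  ] [ lambda ] = [ b ]

Solving the linear system:
  x*      = (-0.1352, 0.928, -0.2432)
  lambda* = (-1.501, -1.4508)
  f(x*)   = 0.7145

x* = (-0.1352, 0.928, -0.2432), lambda* = (-1.501, -1.4508)


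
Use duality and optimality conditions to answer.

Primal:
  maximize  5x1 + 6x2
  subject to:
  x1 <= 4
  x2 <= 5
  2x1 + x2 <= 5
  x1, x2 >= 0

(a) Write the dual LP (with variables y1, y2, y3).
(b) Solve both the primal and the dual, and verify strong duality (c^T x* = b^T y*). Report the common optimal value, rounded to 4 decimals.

The standard primal-dual pair for 'max c^T x s.t. A x <= b, x >= 0' is:
  Dual:  min b^T y  s.t.  A^T y >= c,  y >= 0.

So the dual LP is:
  minimize  4y1 + 5y2 + 5y3
  subject to:
    y1 + 2y3 >= 5
    y2 + y3 >= 6
    y1, y2, y3 >= 0

Solving the primal: x* = (0, 5).
  primal value c^T x* = 30.
Solving the dual: y* = (0, 3.5, 2.5).
  dual value b^T y* = 30.
Strong duality: c^T x* = b^T y*. Confirmed.

30


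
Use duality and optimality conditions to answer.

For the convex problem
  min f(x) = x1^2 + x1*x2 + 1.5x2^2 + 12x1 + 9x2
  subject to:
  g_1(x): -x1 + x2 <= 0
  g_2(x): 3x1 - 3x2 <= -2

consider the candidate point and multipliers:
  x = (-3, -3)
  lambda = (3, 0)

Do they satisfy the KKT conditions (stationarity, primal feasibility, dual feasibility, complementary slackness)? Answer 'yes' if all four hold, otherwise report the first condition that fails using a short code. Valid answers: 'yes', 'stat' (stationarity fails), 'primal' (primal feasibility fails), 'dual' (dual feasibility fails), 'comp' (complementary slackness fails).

Gradient of f: grad f(x) = Q x + c = (3, -3)
Constraint values g_i(x) = a_i^T x - b_i:
  g_1((-3, -3)) = 0
  g_2((-3, -3)) = 2
Stationarity residual: grad f(x) + sum_i lambda_i a_i = (0, 0)
  -> stationarity OK
Primal feasibility (all g_i <= 0): FAILS
Dual feasibility (all lambda_i >= 0): OK
Complementary slackness (lambda_i * g_i(x) = 0 for all i): OK

Verdict: the first failing condition is primal_feasibility -> primal.

primal


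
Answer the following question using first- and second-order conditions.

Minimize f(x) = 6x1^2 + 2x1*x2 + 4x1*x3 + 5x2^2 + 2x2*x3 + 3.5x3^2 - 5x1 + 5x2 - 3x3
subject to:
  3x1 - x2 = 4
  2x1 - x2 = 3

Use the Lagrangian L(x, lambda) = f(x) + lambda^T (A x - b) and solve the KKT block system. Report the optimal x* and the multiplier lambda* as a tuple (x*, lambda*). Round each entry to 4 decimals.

Form the Lagrangian:
  L(x, lambda) = (1/2) x^T Q x + c^T x + lambda^T (A x - b)
Stationarity (grad_x L = 0): Q x + c + A^T lambda = 0.
Primal feasibility: A x = b.

This gives the KKT block system:
  [ Q   A^T ] [ x     ]   [-c ]
  [ A    0  ] [ lambda ] = [ b ]

Solving the linear system:
  x*      = (1, -1, 0.1429)
  lambda* = (-0.1429, -2.5714)
  f(x*)   = -1.0714

x* = (1, -1, 0.1429), lambda* = (-0.1429, -2.5714)


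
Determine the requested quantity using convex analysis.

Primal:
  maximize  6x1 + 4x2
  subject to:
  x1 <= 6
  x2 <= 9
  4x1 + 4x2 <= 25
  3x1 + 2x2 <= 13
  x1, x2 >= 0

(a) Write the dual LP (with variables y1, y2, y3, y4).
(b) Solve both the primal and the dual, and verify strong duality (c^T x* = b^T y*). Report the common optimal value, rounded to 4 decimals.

The standard primal-dual pair for 'max c^T x s.t. A x <= b, x >= 0' is:
  Dual:  min b^T y  s.t.  A^T y >= c,  y >= 0.

So the dual LP is:
  minimize  6y1 + 9y2 + 25y3 + 13y4
  subject to:
    y1 + 4y3 + 3y4 >= 6
    y2 + 4y3 + 2y4 >= 4
    y1, y2, y3, y4 >= 0

Solving the primal: x* = (4.3333, 0).
  primal value c^T x* = 26.
Solving the dual: y* = (0, 0, 0, 2).
  dual value b^T y* = 26.
Strong duality: c^T x* = b^T y*. Confirmed.

26


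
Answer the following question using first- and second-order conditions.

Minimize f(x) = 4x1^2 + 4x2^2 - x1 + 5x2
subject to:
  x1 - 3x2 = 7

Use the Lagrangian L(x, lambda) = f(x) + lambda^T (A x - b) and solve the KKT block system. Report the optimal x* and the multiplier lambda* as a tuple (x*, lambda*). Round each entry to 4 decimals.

Form the Lagrangian:
  L(x, lambda) = (1/2) x^T Q x + c^T x + lambda^T (A x - b)
Stationarity (grad_x L = 0): Q x + c + A^T lambda = 0.
Primal feasibility: A x = b.

This gives the KKT block system:
  [ Q   A^T ] [ x     ]   [-c ]
  [ A    0  ] [ lambda ] = [ b ]

Solving the linear system:
  x*      = (0.625, -2.125)
  lambda* = (-4)
  f(x*)   = 8.375

x* = (0.625, -2.125), lambda* = (-4)


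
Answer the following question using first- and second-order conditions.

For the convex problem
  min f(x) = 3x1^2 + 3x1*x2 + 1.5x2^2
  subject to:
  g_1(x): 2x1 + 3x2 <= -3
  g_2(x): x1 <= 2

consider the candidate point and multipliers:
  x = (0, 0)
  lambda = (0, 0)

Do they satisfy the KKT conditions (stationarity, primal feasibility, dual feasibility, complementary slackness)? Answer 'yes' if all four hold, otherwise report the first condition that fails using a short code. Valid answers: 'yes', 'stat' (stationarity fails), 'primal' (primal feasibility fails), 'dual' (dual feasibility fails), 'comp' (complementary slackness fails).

Gradient of f: grad f(x) = Q x + c = (0, 0)
Constraint values g_i(x) = a_i^T x - b_i:
  g_1((0, 0)) = 3
  g_2((0, 0)) = -2
Stationarity residual: grad f(x) + sum_i lambda_i a_i = (0, 0)
  -> stationarity OK
Primal feasibility (all g_i <= 0): FAILS
Dual feasibility (all lambda_i >= 0): OK
Complementary slackness (lambda_i * g_i(x) = 0 for all i): OK

Verdict: the first failing condition is primal_feasibility -> primal.

primal


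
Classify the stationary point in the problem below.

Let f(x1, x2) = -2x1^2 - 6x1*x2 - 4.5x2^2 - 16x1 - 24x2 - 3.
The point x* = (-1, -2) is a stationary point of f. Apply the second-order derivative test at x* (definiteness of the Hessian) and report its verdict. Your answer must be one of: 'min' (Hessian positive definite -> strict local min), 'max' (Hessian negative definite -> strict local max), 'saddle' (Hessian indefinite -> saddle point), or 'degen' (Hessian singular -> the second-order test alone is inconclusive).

Compute the Hessian H = grad^2 f:
  H = [[-4, -6], [-6, -9]]
Verify stationarity: grad f(x*) = H x* + g = (0, 0).
Eigenvalues of H: -13, 0.
H has a zero eigenvalue (singular; negative semidefinite but not definite), so H is neither positive definite, negative definite, nor indefinite. The second-order test alone is inconclusive -> degen.
(Indeed, f is constant along the null direction of H through x*, so x* is not a strict local extremum.)

degen


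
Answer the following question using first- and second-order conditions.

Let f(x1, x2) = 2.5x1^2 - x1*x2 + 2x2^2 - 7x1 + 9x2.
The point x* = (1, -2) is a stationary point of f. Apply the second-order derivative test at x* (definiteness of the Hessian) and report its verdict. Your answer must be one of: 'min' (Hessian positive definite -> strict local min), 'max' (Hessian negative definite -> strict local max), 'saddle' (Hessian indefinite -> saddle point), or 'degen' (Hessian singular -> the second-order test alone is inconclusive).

Compute the Hessian H = grad^2 f:
  H = [[5, -1], [-1, 4]]
Verify stationarity: grad f(x*) = H x* + g = (0, 0).
Eigenvalues of H: 3.382, 5.618.
Both eigenvalues > 0, so H is positive definite -> x* is a strict local min.

min


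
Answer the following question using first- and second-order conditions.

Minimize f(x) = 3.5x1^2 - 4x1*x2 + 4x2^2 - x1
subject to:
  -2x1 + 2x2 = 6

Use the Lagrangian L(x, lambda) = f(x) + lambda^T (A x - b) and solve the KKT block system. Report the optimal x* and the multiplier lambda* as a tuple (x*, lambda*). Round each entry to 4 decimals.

Form the Lagrangian:
  L(x, lambda) = (1/2) x^T Q x + c^T x + lambda^T (A x - b)
Stationarity (grad_x L = 0): Q x + c + A^T lambda = 0.
Primal feasibility: A x = b.

This gives the KKT block system:
  [ Q   A^T ] [ x     ]   [-c ]
  [ A    0  ] [ lambda ] = [ b ]

Solving the linear system:
  x*      = (-1.5714, 1.4286)
  lambda* = (-8.8571)
  f(x*)   = 27.3571

x* = (-1.5714, 1.4286), lambda* = (-8.8571)


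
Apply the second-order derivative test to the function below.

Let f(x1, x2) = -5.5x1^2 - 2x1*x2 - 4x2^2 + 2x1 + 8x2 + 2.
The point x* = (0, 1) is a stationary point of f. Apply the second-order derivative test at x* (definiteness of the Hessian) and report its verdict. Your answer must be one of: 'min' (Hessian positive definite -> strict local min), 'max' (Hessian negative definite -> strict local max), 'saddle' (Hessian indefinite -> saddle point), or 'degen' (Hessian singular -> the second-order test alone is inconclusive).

Compute the Hessian H = grad^2 f:
  H = [[-11, -2], [-2, -8]]
Verify stationarity: grad f(x*) = H x* + g = (0, 0).
Eigenvalues of H: -12, -7.
Both eigenvalues < 0, so H is negative definite -> x* is a strict local max.

max


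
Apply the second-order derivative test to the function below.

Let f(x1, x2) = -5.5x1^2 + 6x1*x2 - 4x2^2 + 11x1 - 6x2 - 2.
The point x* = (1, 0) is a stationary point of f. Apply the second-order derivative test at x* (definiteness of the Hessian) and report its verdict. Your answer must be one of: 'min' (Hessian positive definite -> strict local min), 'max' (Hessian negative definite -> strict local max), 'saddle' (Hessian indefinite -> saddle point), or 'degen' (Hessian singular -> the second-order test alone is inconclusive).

Compute the Hessian H = grad^2 f:
  H = [[-11, 6], [6, -8]]
Verify stationarity: grad f(x*) = H x* + g = (0, 0).
Eigenvalues of H: -15.6847, -3.3153.
Both eigenvalues < 0, so H is negative definite -> x* is a strict local max.

max


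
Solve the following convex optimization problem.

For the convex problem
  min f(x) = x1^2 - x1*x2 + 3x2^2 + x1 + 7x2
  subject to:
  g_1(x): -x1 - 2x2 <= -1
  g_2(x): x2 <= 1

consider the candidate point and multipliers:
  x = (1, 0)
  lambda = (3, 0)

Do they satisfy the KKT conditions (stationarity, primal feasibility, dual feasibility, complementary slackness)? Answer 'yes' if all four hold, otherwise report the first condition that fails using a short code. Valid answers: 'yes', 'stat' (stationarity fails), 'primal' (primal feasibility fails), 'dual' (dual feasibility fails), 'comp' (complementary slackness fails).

Gradient of f: grad f(x) = Q x + c = (3, 6)
Constraint values g_i(x) = a_i^T x - b_i:
  g_1((1, 0)) = 0
  g_2((1, 0)) = -1
Stationarity residual: grad f(x) + sum_i lambda_i a_i = (0, 0)
  -> stationarity OK
Primal feasibility (all g_i <= 0): OK
Dual feasibility (all lambda_i >= 0): OK
Complementary slackness (lambda_i * g_i(x) = 0 for all i): OK

Verdict: yes, KKT holds.

yes


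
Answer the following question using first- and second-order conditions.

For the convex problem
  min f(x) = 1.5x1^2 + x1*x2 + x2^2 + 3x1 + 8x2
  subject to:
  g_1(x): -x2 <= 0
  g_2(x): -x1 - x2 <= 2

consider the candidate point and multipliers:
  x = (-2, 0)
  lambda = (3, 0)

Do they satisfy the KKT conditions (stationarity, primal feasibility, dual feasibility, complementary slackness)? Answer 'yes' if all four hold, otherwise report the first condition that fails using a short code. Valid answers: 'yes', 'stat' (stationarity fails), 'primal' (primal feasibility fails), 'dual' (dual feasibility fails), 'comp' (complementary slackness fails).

Gradient of f: grad f(x) = Q x + c = (-3, 6)
Constraint values g_i(x) = a_i^T x - b_i:
  g_1((-2, 0)) = 0
  g_2((-2, 0)) = 0
Stationarity residual: grad f(x) + sum_i lambda_i a_i = (-3, 3)
  -> stationarity FAILS
Primal feasibility (all g_i <= 0): OK
Dual feasibility (all lambda_i >= 0): OK
Complementary slackness (lambda_i * g_i(x) = 0 for all i): OK

Verdict: the first failing condition is stationarity -> stat.

stat


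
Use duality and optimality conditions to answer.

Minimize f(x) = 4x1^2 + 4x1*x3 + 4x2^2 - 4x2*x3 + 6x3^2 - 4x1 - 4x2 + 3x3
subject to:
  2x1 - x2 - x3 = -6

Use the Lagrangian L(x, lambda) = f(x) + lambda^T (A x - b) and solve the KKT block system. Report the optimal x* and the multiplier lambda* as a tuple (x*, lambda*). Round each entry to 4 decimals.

Form the Lagrangian:
  L(x, lambda) = (1/2) x^T Q x + c^T x + lambda^T (A x - b)
Stationarity (grad_x L = 0): Q x + c + A^T lambda = 0.
Primal feasibility: A x = b.

This gives the KKT block system:
  [ Q   A^T ] [ x     ]   [-c ]
  [ A    0  ] [ lambda ] = [ b ]

Solving the linear system:
  x*      = (-1.4611, 1.8, 1.2778)
  lambda* = (5.2889)
  f(x*)   = 17.1056

x* = (-1.4611, 1.8, 1.2778), lambda* = (5.2889)


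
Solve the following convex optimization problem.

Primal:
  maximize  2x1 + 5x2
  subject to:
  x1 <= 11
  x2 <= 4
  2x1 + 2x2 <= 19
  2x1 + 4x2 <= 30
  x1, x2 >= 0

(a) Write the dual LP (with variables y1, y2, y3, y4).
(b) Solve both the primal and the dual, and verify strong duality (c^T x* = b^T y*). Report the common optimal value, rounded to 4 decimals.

The standard primal-dual pair for 'max c^T x s.t. A x <= b, x >= 0' is:
  Dual:  min b^T y  s.t.  A^T y >= c,  y >= 0.

So the dual LP is:
  minimize  11y1 + 4y2 + 19y3 + 30y4
  subject to:
    y1 + 2y3 + 2y4 >= 2
    y2 + 2y3 + 4y4 >= 5
    y1, y2, y3, y4 >= 0

Solving the primal: x* = (5.5, 4).
  primal value c^T x* = 31.
Solving the dual: y* = (0, 3, 1, 0).
  dual value b^T y* = 31.
Strong duality: c^T x* = b^T y*. Confirmed.

31


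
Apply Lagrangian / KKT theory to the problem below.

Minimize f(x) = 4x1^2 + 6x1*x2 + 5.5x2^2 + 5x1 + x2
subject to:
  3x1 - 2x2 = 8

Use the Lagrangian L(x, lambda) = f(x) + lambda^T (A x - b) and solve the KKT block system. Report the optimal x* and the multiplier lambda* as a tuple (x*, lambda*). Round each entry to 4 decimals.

Form the Lagrangian:
  L(x, lambda) = (1/2) x^T Q x + c^T x + lambda^T (A x - b)
Stationarity (grad_x L = 0): Q x + c + A^T lambda = 0.
Primal feasibility: A x = b.

This gives the KKT block system:
  [ Q   A^T ] [ x     ]   [-c ]
  [ A    0  ] [ lambda ] = [ b ]

Solving the linear system:
  x*      = (1.6453, -1.532)
  lambda* = (-2.9901)
  f(x*)   = 15.3079

x* = (1.6453, -1.532), lambda* = (-2.9901)


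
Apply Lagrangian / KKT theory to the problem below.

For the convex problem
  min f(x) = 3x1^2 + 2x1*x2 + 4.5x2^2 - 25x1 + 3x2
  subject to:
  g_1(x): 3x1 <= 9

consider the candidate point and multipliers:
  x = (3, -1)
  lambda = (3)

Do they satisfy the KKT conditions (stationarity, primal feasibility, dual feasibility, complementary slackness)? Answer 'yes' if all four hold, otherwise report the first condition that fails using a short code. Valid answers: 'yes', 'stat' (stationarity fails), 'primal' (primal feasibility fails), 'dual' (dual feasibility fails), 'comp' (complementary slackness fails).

Gradient of f: grad f(x) = Q x + c = (-9, 0)
Constraint values g_i(x) = a_i^T x - b_i:
  g_1((3, -1)) = 0
Stationarity residual: grad f(x) + sum_i lambda_i a_i = (0, 0)
  -> stationarity OK
Primal feasibility (all g_i <= 0): OK
Dual feasibility (all lambda_i >= 0): OK
Complementary slackness (lambda_i * g_i(x) = 0 for all i): OK

Verdict: yes, KKT holds.

yes


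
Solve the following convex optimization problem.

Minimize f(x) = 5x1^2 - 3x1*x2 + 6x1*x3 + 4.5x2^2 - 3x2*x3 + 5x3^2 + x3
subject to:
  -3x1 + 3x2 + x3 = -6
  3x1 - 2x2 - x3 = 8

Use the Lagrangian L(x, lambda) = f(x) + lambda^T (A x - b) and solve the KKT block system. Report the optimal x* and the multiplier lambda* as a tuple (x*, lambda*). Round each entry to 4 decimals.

Form the Lagrangian:
  L(x, lambda) = (1/2) x^T Q x + c^T x + lambda^T (A x - b)
Stationarity (grad_x L = 0): Q x + c + A^T lambda = 0.
Primal feasibility: A x = b.

This gives the KKT block system:
  [ Q   A^T ] [ x     ]   [-c ]
  [ A    0  ] [ lambda ] = [ b ]

Solving the linear system:
  x*      = (3.3309, 2, -2.0074)
  lambda* = (-24.2059, -29.2941)
  f(x*)   = 43.5551

x* = (3.3309, 2, -2.0074), lambda* = (-24.2059, -29.2941)


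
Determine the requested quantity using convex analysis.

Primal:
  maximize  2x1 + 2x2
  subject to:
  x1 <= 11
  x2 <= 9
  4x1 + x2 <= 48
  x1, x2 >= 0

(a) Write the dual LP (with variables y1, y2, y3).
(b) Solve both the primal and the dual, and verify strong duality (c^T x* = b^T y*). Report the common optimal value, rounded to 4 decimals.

The standard primal-dual pair for 'max c^T x s.t. A x <= b, x >= 0' is:
  Dual:  min b^T y  s.t.  A^T y >= c,  y >= 0.

So the dual LP is:
  minimize  11y1 + 9y2 + 48y3
  subject to:
    y1 + 4y3 >= 2
    y2 + y3 >= 2
    y1, y2, y3 >= 0

Solving the primal: x* = (9.75, 9).
  primal value c^T x* = 37.5.
Solving the dual: y* = (0, 1.5, 0.5).
  dual value b^T y* = 37.5.
Strong duality: c^T x* = b^T y*. Confirmed.

37.5


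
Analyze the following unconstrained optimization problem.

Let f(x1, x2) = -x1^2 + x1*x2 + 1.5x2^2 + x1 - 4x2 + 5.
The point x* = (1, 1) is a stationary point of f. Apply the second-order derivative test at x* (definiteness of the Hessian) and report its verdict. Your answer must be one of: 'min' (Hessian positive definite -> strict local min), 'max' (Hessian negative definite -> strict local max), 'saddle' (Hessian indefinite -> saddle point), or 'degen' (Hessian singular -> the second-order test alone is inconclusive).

Compute the Hessian H = grad^2 f:
  H = [[-2, 1], [1, 3]]
Verify stationarity: grad f(x*) = H x* + g = (0, 0).
Eigenvalues of H: -2.1926, 3.1926.
Eigenvalues have mixed signs, so H is indefinite -> x* is a saddle point.

saddle


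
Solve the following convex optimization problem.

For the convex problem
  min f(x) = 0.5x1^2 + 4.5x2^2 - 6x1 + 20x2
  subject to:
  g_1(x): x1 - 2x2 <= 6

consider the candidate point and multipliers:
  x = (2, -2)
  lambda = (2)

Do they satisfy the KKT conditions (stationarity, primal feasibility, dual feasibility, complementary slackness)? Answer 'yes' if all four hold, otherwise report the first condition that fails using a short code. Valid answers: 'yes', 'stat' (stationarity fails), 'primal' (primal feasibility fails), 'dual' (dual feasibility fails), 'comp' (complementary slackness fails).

Gradient of f: grad f(x) = Q x + c = (-4, 2)
Constraint values g_i(x) = a_i^T x - b_i:
  g_1((2, -2)) = 0
Stationarity residual: grad f(x) + sum_i lambda_i a_i = (-2, -2)
  -> stationarity FAILS
Primal feasibility (all g_i <= 0): OK
Dual feasibility (all lambda_i >= 0): OK
Complementary slackness (lambda_i * g_i(x) = 0 for all i): OK

Verdict: the first failing condition is stationarity -> stat.

stat


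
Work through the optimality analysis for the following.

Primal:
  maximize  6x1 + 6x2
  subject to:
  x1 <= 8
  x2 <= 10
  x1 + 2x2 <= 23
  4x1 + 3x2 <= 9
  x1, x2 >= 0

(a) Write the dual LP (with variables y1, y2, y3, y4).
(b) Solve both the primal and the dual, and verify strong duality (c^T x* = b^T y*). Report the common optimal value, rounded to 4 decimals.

The standard primal-dual pair for 'max c^T x s.t. A x <= b, x >= 0' is:
  Dual:  min b^T y  s.t.  A^T y >= c,  y >= 0.

So the dual LP is:
  minimize  8y1 + 10y2 + 23y3 + 9y4
  subject to:
    y1 + y3 + 4y4 >= 6
    y2 + 2y3 + 3y4 >= 6
    y1, y2, y3, y4 >= 0

Solving the primal: x* = (0, 3).
  primal value c^T x* = 18.
Solving the dual: y* = (0, 0, 0, 2).
  dual value b^T y* = 18.
Strong duality: c^T x* = b^T y*. Confirmed.

18


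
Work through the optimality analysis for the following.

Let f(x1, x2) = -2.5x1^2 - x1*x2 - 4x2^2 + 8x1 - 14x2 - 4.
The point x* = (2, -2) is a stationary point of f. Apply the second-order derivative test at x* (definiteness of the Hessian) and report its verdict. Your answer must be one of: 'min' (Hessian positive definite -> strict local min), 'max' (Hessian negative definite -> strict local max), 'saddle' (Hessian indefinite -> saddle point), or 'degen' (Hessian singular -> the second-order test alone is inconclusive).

Compute the Hessian H = grad^2 f:
  H = [[-5, -1], [-1, -8]]
Verify stationarity: grad f(x*) = H x* + g = (0, 0).
Eigenvalues of H: -8.3028, -4.6972.
Both eigenvalues < 0, so H is negative definite -> x* is a strict local max.

max


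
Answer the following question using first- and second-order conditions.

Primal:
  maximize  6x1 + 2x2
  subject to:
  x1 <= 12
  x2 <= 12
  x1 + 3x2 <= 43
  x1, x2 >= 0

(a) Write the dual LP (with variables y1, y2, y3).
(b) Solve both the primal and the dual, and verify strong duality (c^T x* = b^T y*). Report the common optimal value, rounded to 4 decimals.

The standard primal-dual pair for 'max c^T x s.t. A x <= b, x >= 0' is:
  Dual:  min b^T y  s.t.  A^T y >= c,  y >= 0.

So the dual LP is:
  minimize  12y1 + 12y2 + 43y3
  subject to:
    y1 + y3 >= 6
    y2 + 3y3 >= 2
    y1, y2, y3 >= 0

Solving the primal: x* = (12, 10.3333).
  primal value c^T x* = 92.6667.
Solving the dual: y* = (5.3333, 0, 0.6667).
  dual value b^T y* = 92.6667.
Strong duality: c^T x* = b^T y*. Confirmed.

92.6667


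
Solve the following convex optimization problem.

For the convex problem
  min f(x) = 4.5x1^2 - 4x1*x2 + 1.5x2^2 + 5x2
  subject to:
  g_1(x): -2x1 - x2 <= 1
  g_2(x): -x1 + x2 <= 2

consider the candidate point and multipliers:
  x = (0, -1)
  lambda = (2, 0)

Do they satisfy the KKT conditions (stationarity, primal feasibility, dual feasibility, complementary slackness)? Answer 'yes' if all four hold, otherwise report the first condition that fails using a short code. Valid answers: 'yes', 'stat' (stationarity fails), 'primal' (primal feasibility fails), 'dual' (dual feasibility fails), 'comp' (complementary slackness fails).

Gradient of f: grad f(x) = Q x + c = (4, 2)
Constraint values g_i(x) = a_i^T x - b_i:
  g_1((0, -1)) = 0
  g_2((0, -1)) = -3
Stationarity residual: grad f(x) + sum_i lambda_i a_i = (0, 0)
  -> stationarity OK
Primal feasibility (all g_i <= 0): OK
Dual feasibility (all lambda_i >= 0): OK
Complementary slackness (lambda_i * g_i(x) = 0 for all i): OK

Verdict: yes, KKT holds.

yes


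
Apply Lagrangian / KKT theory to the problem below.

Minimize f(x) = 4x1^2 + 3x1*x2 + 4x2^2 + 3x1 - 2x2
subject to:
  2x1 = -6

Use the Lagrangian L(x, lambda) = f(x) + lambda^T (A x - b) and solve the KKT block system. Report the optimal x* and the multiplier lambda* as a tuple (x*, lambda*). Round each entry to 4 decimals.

Form the Lagrangian:
  L(x, lambda) = (1/2) x^T Q x + c^T x + lambda^T (A x - b)
Stationarity (grad_x L = 0): Q x + c + A^T lambda = 0.
Primal feasibility: A x = b.

This gives the KKT block system:
  [ Q   A^T ] [ x     ]   [-c ]
  [ A    0  ] [ lambda ] = [ b ]

Solving the linear system:
  x*      = (-3, 1.375)
  lambda* = (8.4375)
  f(x*)   = 19.4375

x* = (-3, 1.375), lambda* = (8.4375)


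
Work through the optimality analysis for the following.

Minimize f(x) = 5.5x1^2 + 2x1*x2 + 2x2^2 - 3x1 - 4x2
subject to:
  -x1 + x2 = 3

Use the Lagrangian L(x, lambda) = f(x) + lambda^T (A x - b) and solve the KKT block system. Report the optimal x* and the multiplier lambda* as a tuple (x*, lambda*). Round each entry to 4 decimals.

Form the Lagrangian:
  L(x, lambda) = (1/2) x^T Q x + c^T x + lambda^T (A x - b)
Stationarity (grad_x L = 0): Q x + c + A^T lambda = 0.
Primal feasibility: A x = b.

This gives the KKT block system:
  [ Q   A^T ] [ x     ]   [-c ]
  [ A    0  ] [ lambda ] = [ b ]

Solving the linear system:
  x*      = (-0.5789, 2.4211)
  lambda* = (-4.5263)
  f(x*)   = 2.8158

x* = (-0.5789, 2.4211), lambda* = (-4.5263)


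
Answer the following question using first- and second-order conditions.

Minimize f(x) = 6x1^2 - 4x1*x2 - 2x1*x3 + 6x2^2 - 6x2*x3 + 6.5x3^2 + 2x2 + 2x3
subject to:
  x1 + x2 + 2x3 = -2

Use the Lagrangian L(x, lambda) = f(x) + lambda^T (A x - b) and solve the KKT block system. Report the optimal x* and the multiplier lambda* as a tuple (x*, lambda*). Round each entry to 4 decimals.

Form the Lagrangian:
  L(x, lambda) = (1/2) x^T Q x + c^T x + lambda^T (A x - b)
Stationarity (grad_x L = 0): Q x + c + A^T lambda = 0.
Primal feasibility: A x = b.

This gives the KKT block system:
  [ Q   A^T ] [ x     ]   [-c ]
  [ A    0  ] [ lambda ] = [ b ]

Solving the linear system:
  x*      = (-0.3244, -0.5857, -0.5449)
  lambda* = (0.4607)
  f(x*)   = -0.6699

x* = (-0.3244, -0.5857, -0.5449), lambda* = (0.4607)


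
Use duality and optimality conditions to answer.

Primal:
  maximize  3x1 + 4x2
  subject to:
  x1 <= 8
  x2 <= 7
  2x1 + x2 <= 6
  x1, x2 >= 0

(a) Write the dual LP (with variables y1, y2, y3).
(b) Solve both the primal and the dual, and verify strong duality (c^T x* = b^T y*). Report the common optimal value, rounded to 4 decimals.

The standard primal-dual pair for 'max c^T x s.t. A x <= b, x >= 0' is:
  Dual:  min b^T y  s.t.  A^T y >= c,  y >= 0.

So the dual LP is:
  minimize  8y1 + 7y2 + 6y3
  subject to:
    y1 + 2y3 >= 3
    y2 + y3 >= 4
    y1, y2, y3 >= 0

Solving the primal: x* = (0, 6).
  primal value c^T x* = 24.
Solving the dual: y* = (0, 0, 4).
  dual value b^T y* = 24.
Strong duality: c^T x* = b^T y*. Confirmed.

24


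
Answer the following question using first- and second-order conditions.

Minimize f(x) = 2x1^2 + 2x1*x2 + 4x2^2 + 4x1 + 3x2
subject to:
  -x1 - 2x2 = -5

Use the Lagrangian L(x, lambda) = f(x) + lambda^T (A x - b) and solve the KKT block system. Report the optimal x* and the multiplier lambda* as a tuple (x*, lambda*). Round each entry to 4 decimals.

Form the Lagrangian:
  L(x, lambda) = (1/2) x^T Q x + c^T x + lambda^T (A x - b)
Stationarity (grad_x L = 0): Q x + c + A^T lambda = 0.
Primal feasibility: A x = b.

This gives the KKT block system:
  [ Q   A^T ] [ x     ]   [-c ]
  [ A    0  ] [ lambda ] = [ b ]

Solving the linear system:
  x*      = (0.625, 2.1875)
  lambda* = (10.875)
  f(x*)   = 31.7188

x* = (0.625, 2.1875), lambda* = (10.875)


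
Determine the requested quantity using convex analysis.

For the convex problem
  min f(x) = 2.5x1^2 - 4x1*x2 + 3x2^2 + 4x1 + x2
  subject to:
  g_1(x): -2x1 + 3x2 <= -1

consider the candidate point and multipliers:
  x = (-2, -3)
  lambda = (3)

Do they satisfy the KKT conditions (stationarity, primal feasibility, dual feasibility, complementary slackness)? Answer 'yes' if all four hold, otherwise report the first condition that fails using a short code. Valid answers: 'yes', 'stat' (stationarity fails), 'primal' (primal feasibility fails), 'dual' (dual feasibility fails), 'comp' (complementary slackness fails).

Gradient of f: grad f(x) = Q x + c = (6, -9)
Constraint values g_i(x) = a_i^T x - b_i:
  g_1((-2, -3)) = -4
Stationarity residual: grad f(x) + sum_i lambda_i a_i = (0, 0)
  -> stationarity OK
Primal feasibility (all g_i <= 0): OK
Dual feasibility (all lambda_i >= 0): OK
Complementary slackness (lambda_i * g_i(x) = 0 for all i): FAILS

Verdict: the first failing condition is complementary_slackness -> comp.

comp


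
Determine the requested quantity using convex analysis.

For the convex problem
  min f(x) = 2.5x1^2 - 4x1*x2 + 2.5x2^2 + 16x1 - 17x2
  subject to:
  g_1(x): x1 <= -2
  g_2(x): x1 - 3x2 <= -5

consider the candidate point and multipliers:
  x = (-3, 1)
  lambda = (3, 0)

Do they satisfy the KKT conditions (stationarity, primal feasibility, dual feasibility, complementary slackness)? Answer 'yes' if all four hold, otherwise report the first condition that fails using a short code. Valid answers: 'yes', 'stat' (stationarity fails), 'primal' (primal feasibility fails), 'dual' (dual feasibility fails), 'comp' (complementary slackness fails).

Gradient of f: grad f(x) = Q x + c = (-3, 0)
Constraint values g_i(x) = a_i^T x - b_i:
  g_1((-3, 1)) = -1
  g_2((-3, 1)) = -1
Stationarity residual: grad f(x) + sum_i lambda_i a_i = (0, 0)
  -> stationarity OK
Primal feasibility (all g_i <= 0): OK
Dual feasibility (all lambda_i >= 0): OK
Complementary slackness (lambda_i * g_i(x) = 0 for all i): FAILS

Verdict: the first failing condition is complementary_slackness -> comp.

comp
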